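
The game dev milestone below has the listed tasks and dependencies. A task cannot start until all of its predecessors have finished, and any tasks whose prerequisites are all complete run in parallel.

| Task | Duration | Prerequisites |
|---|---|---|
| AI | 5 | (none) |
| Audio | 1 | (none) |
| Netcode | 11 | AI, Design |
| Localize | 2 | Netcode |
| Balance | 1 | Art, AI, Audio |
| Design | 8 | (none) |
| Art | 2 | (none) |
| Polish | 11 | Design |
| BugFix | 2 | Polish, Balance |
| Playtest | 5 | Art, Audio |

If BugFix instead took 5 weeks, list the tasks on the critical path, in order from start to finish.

As given, the longest chain is Design→Polish→BugFix = 8+11+2 = 21, so the finish is 21 weeks.
BugFix lies on that path, so at 5 weeks the path becomes 24 weeks.
The critical path is still Design→Polish→BugFix; finish is now 24 weeks.

Design, Polish, BugFix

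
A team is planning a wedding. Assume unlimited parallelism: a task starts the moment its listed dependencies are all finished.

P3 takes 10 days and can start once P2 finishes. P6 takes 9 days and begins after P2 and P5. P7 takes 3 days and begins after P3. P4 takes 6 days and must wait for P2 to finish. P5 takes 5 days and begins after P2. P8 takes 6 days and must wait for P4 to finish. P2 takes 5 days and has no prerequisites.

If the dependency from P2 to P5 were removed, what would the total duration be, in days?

18

Original critical path: P2→P5→P6 = 5+5+9 = 19 ⇒ 19 days.
Without P2→P5, P5's earliest start moves from 5 to 0.
The longest chain is now P2→P3→P7 = 5+10+3 = 18, so the wedding takes 18 days.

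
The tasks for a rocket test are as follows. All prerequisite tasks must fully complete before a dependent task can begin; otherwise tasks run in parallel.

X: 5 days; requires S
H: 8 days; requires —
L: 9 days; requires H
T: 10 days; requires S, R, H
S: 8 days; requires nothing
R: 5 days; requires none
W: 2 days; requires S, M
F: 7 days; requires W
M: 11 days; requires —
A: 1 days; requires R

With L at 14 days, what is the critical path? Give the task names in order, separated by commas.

H, L

Baseline: M→W→F = 11+2+7 = 20 → 20 days.
The longest path through L is only 17 days, so L has float 3.
Now H→L = 8+14 = 22 is longest, so the finish becomes 22 days.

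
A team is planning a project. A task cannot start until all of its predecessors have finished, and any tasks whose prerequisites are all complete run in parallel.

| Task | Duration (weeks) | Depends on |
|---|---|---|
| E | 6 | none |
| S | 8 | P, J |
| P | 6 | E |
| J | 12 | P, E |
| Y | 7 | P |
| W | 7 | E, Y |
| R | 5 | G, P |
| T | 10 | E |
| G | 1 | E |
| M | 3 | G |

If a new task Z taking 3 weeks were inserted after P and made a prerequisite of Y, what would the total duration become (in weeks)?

Originally the job takes 32 weeks.
With Z inserted, Y now waits for max(P, Z).
New critical path: E→P→J→S = 6+6+12+8 = 32 ⇒ 32 weeks.

32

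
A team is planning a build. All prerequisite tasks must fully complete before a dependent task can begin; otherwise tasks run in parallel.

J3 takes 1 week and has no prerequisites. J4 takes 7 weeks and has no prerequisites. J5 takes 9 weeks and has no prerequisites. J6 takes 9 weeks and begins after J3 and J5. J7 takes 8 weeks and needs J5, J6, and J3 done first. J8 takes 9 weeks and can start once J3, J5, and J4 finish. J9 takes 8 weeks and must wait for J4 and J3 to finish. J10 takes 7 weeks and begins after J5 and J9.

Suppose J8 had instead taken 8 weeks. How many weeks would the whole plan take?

26

Critical path before the change: J5→J6→J7 = 9+9+8 = 26 giving 26 weeks.
J8 has 8 weeks of float (longest path through it is 18).
The critical path is still J5→J6→J7; finish is now 26 weeks.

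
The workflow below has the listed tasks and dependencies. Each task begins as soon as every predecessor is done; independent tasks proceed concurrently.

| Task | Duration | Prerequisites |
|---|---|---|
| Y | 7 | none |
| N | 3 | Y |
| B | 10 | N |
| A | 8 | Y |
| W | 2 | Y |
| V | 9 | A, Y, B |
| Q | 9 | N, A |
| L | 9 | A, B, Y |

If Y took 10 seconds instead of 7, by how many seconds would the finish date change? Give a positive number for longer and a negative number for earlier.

Baseline: Y→N→B→V = 7+3+10+9 = 29 → 29 seconds.
Since Y is critical, the +3 change carries straight to that chain (now 32 seconds).
The critical path is still Y→N→B→V; finish is now 32 seconds.
Change in finish: 32 − 29 = +3 seconds.

3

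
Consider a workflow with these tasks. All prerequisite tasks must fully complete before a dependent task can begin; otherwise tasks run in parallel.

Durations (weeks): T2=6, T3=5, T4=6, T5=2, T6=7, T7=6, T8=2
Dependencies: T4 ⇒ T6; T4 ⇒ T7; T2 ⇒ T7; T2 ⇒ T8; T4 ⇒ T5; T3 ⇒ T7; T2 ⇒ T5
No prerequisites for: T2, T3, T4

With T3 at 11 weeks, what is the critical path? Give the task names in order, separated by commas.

Baseline: T4→T6 = 6+7 = 13 → 13 weeks.
The longest path through T3 is only 11 weeks, so T3 has float 2.
New critical path: T3→T7 = 11+6 = 17 ⇒ 17 weeks.

T3, T7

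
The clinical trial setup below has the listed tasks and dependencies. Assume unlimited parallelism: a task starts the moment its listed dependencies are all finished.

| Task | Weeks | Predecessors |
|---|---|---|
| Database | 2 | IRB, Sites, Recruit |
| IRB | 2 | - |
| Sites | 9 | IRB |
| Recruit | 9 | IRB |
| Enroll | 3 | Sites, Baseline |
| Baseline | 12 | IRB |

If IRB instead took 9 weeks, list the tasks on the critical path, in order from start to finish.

IRB, Baseline, Enroll

Actual critical path: IRB→Baseline→Enroll = 2+12+3 = 17 ⇒ 17 weeks.
Since IRB is critical, the +7 change carries straight to that chain (now 24 weeks).
No other chain overtakes it, so the finish is 24 weeks.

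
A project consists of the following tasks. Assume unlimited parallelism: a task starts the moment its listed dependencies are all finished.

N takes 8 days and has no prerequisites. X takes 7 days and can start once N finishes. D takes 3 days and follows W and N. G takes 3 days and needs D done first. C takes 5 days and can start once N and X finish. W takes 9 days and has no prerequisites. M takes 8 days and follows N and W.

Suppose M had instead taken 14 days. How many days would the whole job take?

23

Critical path before the change: N→X→C = 8+7+5 = 20 giving 20 days.
The longest path through M is only 17 days, so M has float 3.
The binding chain switches to W→M = 9+14 = 23; finish 23 days.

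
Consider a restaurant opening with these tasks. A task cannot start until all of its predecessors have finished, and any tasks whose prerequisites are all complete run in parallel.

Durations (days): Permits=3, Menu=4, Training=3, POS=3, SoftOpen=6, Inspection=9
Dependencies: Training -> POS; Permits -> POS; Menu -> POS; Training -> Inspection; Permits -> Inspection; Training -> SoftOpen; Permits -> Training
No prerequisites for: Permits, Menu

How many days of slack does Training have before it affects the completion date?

Critical path: Permits→Training→Inspection = 3+3+9 = 15, so the finish is 15 days.
Longest path through Training: 15 days (earliest finish 6, latest finish 6).
So Training can slip 6 − 6 = 0 days.

0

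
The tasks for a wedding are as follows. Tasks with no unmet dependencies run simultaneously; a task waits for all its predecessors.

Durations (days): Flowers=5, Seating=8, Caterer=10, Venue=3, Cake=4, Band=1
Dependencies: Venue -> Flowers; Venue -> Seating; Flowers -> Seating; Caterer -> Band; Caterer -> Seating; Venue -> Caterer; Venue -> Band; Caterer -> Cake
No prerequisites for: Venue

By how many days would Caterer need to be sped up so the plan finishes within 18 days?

Current finish: 21 days; target: 18.
Caterer is on every critical path, so each day cut from Caterer cuts the finish by one (this holds down to a finish of 16).
Need 21 − 18 = 3 days off Caterer → Caterer becomes 7 days, finish becomes 18.

3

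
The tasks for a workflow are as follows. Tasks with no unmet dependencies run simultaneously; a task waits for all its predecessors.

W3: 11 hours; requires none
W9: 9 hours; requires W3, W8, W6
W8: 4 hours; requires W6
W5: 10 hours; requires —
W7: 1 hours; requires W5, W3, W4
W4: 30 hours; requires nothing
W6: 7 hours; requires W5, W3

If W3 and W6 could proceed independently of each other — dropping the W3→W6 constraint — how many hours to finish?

31

Original critical path: W3→W6→W8→W9 = 11+7+4+9 = 31 ⇒ 31 hours.
Without W3→W6, W6's earliest start moves from 11 to 10.
After: W4→W7 = 30+1 = 31 → 31 hours.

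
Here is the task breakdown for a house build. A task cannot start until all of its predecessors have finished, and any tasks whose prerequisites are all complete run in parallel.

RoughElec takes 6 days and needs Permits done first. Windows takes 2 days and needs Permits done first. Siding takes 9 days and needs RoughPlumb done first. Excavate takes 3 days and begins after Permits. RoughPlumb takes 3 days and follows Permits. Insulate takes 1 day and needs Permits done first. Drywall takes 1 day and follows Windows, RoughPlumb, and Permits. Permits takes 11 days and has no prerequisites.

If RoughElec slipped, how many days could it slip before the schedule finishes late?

6

The longest chain is Permits→RoughPlumb→Siding = 11+3+9 = 23; overall finish 23 days.
RoughElec finishes as early as 17 and must finish by 23.
So RoughElec can slip 23 − 17 = 6 days.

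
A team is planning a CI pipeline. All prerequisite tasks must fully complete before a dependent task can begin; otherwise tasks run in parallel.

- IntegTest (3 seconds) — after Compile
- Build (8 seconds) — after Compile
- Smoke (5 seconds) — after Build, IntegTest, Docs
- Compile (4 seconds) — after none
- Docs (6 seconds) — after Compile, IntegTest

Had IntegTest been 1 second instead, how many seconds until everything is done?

Critical path before the change: Compile→IntegTest→Docs→Smoke = 4+3+6+5 = 18 giving 18 seconds.
Since IntegTest is critical, the -2 change carries straight to that chain (now 16 seconds).
The binding chain switches to Compile→Build→Smoke = 4+8+5 = 17; finish 17 seconds.

17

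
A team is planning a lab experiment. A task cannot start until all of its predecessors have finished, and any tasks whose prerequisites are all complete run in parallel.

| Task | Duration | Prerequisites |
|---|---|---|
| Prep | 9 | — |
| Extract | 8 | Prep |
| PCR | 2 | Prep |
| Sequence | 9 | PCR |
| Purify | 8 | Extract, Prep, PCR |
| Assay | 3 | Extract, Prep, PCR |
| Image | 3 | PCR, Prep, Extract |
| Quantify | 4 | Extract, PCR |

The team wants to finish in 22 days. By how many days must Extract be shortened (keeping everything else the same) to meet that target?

3

Current finish: 25 days; target: 22.
Extract is on every critical path, so each day cut from Extract cuts the finish by one (this holds down to a finish of 20).
Need 25 − 22 = 3 days off Extract → Extract becomes 5 days, finish becomes 22.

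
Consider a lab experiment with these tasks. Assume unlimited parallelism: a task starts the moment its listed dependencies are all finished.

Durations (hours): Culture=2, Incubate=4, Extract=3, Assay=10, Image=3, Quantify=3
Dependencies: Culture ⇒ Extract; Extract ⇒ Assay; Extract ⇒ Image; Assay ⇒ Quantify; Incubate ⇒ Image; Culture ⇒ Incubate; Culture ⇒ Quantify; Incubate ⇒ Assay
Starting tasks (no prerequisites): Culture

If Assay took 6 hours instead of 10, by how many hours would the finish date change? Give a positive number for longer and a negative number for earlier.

As given, the longest chain is Culture→Incubate→Assay→Quantify = 2+4+10+3 = 19, so the finish is 19 hours.
Assay lies on that path, so at 6 hours the path becomes 15 hours.
No other chain overtakes it, so the finish is 15 hours.
Change in finish: 15 − 19 = -4 hours.

-4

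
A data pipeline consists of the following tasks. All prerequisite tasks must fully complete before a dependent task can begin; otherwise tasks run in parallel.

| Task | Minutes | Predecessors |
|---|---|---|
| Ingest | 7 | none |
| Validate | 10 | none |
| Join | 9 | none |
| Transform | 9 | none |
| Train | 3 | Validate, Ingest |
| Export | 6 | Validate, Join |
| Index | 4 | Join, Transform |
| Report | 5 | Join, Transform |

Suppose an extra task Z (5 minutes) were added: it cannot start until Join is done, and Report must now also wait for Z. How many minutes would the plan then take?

19

Originally the plan takes 16 minutes.
With Z inserted, Report now waits for max(Join, Transform, Z).
New critical path: Join→Z→Report = 9+5+5 = 19 ⇒ 19 minutes.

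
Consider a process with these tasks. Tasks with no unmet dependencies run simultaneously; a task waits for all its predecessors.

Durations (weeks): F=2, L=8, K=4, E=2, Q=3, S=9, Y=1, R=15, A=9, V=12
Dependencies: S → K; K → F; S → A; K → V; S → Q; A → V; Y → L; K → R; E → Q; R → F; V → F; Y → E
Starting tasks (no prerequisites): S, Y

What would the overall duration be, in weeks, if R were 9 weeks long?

Critical path before the change: S→A→V→F = 9+9+12+2 = 32 giving 32 weeks.
R has 2 weeks of float (longest path through it is 30).
The critical path is still S→A→V→F; finish is now 32 weeks.

32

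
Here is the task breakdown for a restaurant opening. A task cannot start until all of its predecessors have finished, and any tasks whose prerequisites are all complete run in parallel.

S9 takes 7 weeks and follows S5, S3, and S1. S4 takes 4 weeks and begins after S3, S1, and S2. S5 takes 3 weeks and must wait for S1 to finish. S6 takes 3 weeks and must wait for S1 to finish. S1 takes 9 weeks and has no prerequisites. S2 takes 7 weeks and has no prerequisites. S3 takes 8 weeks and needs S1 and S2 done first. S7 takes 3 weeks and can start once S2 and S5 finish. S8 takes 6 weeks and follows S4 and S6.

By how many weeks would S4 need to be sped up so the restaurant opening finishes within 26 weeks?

1

Current finish: 27 weeks; target: 26.
S4 is on every critical path, so each week cut from S4 cuts the finish by one (this holds down to a finish of 24).
Need 27 − 26 = 1 week off S4 → S4 becomes 3 weeks, finish becomes 26.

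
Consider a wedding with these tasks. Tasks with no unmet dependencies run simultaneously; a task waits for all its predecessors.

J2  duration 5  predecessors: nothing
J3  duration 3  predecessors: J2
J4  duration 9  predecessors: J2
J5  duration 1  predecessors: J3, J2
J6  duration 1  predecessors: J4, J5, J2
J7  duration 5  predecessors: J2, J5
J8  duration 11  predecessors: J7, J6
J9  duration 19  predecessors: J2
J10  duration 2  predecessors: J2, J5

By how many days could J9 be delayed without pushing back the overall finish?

Critical path: J2→J4→J6→J8 = 5+9+1+11 = 26, so the finish is 26 days.
The longest chain containing J9 totals 24 days.
Slack of J9 = 7 − 5 = 2 days.

2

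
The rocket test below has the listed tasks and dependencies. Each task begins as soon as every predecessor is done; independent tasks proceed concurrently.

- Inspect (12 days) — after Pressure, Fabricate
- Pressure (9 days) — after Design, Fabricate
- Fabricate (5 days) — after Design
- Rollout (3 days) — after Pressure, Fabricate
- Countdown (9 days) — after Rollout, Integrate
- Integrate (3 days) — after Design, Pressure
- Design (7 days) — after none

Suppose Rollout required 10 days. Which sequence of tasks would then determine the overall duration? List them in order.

Critical path before the change: Design→Fabricate→Pressure→Rollout→Countdown = 7+5+9+3+9 = 33 giving 33 days.
Rollout lies on that path, so at 10 days the path becomes 40 days.
The critical path is still Design→Fabricate→Pressure→Rollout→Countdown; finish is now 40 days.

Design, Fabricate, Pressure, Rollout, Countdown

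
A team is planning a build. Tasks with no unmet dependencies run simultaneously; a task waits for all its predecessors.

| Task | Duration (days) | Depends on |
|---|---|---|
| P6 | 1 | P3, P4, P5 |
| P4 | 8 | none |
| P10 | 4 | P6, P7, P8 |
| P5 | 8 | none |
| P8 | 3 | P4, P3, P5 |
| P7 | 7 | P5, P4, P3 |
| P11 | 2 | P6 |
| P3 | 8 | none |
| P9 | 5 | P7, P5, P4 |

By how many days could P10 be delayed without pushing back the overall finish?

P3→P7→P9 = 8+7+5 = 20 sets the makespan at 20 days.
Longest path through P10: 19 days (earliest finish 19, latest finish 20).
Float = 20 − 19 = 1.

1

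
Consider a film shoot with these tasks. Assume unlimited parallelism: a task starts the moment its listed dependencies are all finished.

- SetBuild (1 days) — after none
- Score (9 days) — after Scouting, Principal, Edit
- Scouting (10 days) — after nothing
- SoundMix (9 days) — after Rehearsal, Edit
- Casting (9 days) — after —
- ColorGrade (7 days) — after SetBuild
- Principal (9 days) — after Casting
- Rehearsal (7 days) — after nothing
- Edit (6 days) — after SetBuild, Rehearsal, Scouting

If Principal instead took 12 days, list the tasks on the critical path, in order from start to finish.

Casting, Principal, Score

The binding path is Casting→Principal→Score = 9+9+9 = 27; finish at 27 days.
Principal is on the critical path; changing it to 12 makes that path 30 days.
That remains the longest chain; total 30 days.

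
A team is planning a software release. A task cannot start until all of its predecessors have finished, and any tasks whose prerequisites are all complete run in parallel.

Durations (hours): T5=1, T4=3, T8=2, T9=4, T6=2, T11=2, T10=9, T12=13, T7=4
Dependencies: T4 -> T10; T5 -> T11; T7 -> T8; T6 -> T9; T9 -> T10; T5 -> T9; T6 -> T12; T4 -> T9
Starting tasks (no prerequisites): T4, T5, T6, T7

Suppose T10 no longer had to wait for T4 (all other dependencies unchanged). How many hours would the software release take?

16

Before: longest chain T4→T9→T10 = 3+4+9 = 16, finish 16.
Dropping T4→T10 doesn't change T10's earliest start (7); another predecessor still binds.
After: T4→T9→T10 = 3+4+9 = 16 → 16 hours.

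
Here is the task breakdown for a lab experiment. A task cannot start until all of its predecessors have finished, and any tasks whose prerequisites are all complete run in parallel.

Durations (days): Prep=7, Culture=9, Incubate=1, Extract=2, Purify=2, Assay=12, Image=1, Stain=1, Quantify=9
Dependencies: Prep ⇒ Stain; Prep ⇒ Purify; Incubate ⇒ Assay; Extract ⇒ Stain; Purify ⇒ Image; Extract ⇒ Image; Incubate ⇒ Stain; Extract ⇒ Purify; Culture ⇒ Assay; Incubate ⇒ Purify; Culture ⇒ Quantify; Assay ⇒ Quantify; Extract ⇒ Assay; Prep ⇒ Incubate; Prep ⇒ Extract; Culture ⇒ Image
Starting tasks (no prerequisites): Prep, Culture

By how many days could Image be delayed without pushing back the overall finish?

18

Critical path: Prep→Extract→Assay→Quantify = 7+2+12+9 = 30, so the finish is 30 days.
Longest path through Image: 12 days (earliest finish 12, latest finish 30).
Slack of Image = 29 − 11 = 18 days.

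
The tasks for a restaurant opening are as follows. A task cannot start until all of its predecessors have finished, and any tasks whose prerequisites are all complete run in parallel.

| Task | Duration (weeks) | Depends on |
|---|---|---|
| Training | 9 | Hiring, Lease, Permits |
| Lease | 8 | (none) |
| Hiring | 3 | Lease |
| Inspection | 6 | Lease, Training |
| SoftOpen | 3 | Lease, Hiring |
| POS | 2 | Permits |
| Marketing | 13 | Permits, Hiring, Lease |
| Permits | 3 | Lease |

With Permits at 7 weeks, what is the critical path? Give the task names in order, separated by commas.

As given, the longest chain is Lease→Permits→Training→Inspection = 8+3+9+6 = 26, so the finish is 26 weeks.
Since Permits is critical, the +4 change carries straight to that chain (now 30 weeks).
That remains the longest chain; total 30 weeks.

Lease, Permits, Training, Inspection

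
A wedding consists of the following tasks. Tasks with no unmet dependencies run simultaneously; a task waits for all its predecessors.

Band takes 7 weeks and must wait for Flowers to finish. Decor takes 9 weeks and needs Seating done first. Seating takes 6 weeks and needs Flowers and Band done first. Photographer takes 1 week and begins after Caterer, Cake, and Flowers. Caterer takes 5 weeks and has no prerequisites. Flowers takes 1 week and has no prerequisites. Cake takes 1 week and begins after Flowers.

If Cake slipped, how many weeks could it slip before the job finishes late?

20

The longest chain is Flowers→Band→Seating→Decor = 1+7+6+9 = 23; overall finish 23 weeks.
Cake finishes as early as 2 and must finish by 22.
Float = 23 − 3 = 20.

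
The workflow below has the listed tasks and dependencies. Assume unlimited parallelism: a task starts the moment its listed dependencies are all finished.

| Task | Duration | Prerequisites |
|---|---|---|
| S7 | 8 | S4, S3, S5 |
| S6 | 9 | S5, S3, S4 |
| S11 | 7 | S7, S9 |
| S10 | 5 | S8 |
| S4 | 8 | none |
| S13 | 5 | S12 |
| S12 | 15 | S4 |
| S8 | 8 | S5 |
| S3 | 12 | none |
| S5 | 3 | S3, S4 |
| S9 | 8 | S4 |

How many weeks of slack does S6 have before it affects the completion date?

S3→S5→S7→S11 = 12+3+8+7 = 30 sets the makespan at 30 weeks.
Longest path through S6: 24 weeks (earliest finish 24, latest finish 30).
So S6 can slip 30 − 24 = 6 weeks.

6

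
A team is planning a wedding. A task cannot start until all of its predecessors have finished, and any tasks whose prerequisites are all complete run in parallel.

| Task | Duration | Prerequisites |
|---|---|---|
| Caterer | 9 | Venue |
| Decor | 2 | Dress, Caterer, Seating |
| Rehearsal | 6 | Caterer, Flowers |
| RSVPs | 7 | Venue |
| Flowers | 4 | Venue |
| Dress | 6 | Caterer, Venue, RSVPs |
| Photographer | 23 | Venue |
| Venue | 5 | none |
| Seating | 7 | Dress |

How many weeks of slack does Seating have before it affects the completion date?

Venue→Caterer→Dress→Seating→Decor = 5+9+6+7+2 = 29 sets the makespan at 29 weeks.
Seating finishes as early as 27 and must finish by 27.
Float = 29 − 29 = 0.

0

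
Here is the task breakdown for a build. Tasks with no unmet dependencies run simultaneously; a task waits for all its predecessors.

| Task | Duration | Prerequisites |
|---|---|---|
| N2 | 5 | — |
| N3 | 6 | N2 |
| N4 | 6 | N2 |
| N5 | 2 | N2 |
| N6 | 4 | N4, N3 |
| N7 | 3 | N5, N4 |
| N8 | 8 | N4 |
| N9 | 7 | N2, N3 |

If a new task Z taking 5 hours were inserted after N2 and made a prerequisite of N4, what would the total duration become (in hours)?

Originally the project takes 19 hours.
With Z inserted, N4 now waits for max(N2, Z).
New critical path: N2→Z→N4→N8 = 5+5+6+8 = 24 ⇒ 24 hours.

24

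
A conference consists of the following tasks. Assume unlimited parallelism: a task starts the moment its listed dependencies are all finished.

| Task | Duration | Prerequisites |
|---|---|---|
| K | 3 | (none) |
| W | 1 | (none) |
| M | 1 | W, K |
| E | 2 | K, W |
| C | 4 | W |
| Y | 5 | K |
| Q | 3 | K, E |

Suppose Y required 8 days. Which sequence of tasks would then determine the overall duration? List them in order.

K, Y

Baseline: K→Y = 3+5 = 8 → 8 days.
Y is on the critical path; changing it to 8 makes that path 11 days.
That remains the longest chain; total 11 days.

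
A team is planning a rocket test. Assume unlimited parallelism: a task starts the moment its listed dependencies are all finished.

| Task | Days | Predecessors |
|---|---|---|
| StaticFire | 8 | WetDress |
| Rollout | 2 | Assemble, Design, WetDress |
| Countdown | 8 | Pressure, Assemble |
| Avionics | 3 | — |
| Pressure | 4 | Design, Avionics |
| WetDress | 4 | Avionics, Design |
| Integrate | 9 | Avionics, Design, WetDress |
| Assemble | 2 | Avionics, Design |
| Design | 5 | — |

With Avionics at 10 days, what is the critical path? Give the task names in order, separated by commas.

Avionics, WetDress, Integrate

As given, the longest chain is Design→WetDress→Integrate = 5+4+9 = 18, so the finish is 18 days.
Avionics has 2 days of float (longest path through it is 16).
Now Avionics→WetDress→Integrate = 10+4+9 = 23 is longest, so the finish becomes 23 days.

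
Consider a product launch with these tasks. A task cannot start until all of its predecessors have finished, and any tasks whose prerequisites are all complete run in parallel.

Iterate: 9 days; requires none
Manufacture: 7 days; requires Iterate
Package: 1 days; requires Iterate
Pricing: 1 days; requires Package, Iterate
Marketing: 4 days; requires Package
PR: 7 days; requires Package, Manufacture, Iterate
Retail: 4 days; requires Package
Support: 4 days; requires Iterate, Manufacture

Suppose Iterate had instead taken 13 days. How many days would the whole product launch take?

27

Actual critical path: Iterate→Manufacture→PR = 9+7+7 = 23 ⇒ 23 days.
Since Iterate is critical, the +4 change carries straight to that chain (now 27 days).
No other chain overtakes it, so the finish is 27 days.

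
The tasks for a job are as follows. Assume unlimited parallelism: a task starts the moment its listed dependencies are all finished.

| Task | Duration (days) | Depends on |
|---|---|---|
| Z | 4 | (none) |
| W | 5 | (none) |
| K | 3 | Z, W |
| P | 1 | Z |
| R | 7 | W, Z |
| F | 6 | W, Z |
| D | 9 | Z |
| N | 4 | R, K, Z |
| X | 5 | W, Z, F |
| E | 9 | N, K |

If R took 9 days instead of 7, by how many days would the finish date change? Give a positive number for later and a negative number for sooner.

Critical path before the change: W→R→N→E = 5+7+4+9 = 25 giving 25 days.
R lies on that path, so at 9 days the path becomes 27 days.
That remains the longest chain; total 27 days.
Change in finish: 27 − 25 = +2 days.

2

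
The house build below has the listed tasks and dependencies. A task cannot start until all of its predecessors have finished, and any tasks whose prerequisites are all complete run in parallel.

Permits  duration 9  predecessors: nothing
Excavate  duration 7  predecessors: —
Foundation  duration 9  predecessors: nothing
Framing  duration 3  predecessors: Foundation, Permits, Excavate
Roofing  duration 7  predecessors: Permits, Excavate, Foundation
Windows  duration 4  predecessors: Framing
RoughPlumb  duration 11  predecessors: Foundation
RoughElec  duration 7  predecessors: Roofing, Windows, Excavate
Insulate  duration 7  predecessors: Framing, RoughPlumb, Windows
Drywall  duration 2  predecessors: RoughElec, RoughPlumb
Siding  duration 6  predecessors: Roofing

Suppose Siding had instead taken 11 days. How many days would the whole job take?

Baseline: Foundation→RoughPlumb→Insulate = 9+11+7 = 27 → 27 days.
Siding has 5 days of float (longest path through it is 22).
New critical path: Permits→Roofing→Siding = 9+7+11 = 27 ⇒ 27 days.

27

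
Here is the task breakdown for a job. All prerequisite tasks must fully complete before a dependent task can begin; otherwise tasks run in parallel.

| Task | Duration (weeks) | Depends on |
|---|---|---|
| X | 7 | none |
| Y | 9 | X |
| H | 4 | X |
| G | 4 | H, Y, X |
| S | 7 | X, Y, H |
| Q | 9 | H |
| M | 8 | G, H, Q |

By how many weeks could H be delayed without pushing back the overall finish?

X→Y→G→M = 7+9+4+8 = 28 sets the makespan at 28 weeks.
H finishes as early as 11 and must finish by 11.
Float = 28 − 28 = 0.

0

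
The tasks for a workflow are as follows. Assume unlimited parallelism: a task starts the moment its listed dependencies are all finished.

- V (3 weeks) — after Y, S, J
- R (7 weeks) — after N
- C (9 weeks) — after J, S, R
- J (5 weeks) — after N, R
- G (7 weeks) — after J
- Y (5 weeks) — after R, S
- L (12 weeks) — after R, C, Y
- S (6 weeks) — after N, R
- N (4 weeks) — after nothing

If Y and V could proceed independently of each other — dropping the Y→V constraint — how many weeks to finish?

With the dependency in place, N→R→S→C→L = 4+7+6+9+12 = 38 sets the finish at 38 weeks.
Without Y→V, V's earliest start moves from 22 to 17.
After: N→R→S→C→L = 4+7+6+9+12 = 38 → 38 weeks.

38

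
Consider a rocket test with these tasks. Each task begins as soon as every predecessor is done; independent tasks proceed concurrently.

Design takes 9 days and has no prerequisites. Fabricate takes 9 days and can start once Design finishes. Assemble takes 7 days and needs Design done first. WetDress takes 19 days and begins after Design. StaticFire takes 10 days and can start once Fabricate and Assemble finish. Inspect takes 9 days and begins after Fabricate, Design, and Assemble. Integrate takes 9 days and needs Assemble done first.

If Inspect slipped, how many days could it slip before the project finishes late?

1

Critical path: Design→Fabricate→StaticFire = 9+9+10 = 28, so the finish is 28 days.
Longest path through Inspect: 27 days (earliest finish 27, latest finish 28).
So Inspect can slip 28 − 27 = 1 day.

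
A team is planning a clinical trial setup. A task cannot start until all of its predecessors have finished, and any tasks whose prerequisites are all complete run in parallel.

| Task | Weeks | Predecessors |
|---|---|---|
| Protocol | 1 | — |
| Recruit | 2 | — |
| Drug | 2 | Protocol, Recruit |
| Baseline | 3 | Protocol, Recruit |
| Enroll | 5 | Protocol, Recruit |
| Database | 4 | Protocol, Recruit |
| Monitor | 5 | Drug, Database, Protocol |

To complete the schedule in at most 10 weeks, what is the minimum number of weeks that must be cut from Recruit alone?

1

Current finish: 11 weeks; target: 10.
Recruit is on every critical path, so each week cut from Recruit cuts the finish by one (this holds down to a finish of 10).
Need 11 − 10 = 1 week off Recruit → Recruit becomes 1 week, finish becomes 10.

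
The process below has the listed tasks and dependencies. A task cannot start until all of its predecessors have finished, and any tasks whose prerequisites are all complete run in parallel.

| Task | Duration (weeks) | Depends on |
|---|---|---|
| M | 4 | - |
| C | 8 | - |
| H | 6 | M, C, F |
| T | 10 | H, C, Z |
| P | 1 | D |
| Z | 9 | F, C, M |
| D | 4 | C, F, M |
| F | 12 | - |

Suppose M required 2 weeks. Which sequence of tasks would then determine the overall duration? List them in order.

Actual critical path: F→Z→T = 12+9+10 = 31 ⇒ 31 weeks.
The longest path through M is only 23 weeks, so M has float 8.
The critical path is still F→Z→T; finish is now 31 weeks.

F, Z, T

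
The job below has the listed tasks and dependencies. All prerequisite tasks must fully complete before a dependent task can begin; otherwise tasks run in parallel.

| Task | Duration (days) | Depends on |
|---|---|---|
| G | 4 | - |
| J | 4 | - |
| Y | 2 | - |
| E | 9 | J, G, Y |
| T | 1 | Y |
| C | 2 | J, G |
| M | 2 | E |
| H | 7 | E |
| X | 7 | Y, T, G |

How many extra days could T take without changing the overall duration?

The longest chain is G→E→H = 4+9+7 = 20; overall finish 20 days.
The longest chain containing T totals 10 days.
So T can slip 13 − 3 = 10 days.

10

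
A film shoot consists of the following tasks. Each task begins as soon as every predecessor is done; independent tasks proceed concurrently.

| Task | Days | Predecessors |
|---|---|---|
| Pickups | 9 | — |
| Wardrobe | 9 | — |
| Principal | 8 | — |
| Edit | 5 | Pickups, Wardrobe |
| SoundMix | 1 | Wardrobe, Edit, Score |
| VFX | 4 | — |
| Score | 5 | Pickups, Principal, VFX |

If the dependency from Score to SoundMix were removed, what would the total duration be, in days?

15

Original critical path: Wardrobe→Edit→SoundMix = 9+5+1 = 15 ⇒ 15 days.
Dropping Score→SoundMix doesn't change SoundMix's earliest start (14); another predecessor still binds.
New critical path: Wardrobe→Edit→SoundMix = 9+5+1 = 15 ⇒ 15 days.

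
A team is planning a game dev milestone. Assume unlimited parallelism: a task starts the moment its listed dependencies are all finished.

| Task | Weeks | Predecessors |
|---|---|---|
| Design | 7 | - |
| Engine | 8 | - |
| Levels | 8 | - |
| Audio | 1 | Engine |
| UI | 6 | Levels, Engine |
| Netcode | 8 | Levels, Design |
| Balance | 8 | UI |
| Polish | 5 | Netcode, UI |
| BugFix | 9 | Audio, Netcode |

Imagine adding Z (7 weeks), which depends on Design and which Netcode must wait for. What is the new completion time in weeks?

31

Originally the job takes 25 weeks.
With Z inserted, Netcode now waits for max(Levels, Design, Z).
New critical path: Design→Z→Netcode→BugFix = 7+7+8+9 = 31 ⇒ 31 weeks.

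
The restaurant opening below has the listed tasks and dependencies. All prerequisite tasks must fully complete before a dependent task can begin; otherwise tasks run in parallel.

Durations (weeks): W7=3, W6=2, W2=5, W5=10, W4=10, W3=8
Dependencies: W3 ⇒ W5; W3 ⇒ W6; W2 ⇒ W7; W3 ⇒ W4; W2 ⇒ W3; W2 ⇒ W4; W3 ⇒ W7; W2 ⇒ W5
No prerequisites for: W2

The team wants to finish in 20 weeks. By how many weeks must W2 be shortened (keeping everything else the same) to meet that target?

3

Current finish: 23 weeks; target: 20.
W2 is on every critical path, so each week cut from W2 cuts the finish by one (this holds down to a finish of 19).
Need 23 − 20 = 3 weeks off W2 → W2 becomes 2 weeks, finish becomes 20.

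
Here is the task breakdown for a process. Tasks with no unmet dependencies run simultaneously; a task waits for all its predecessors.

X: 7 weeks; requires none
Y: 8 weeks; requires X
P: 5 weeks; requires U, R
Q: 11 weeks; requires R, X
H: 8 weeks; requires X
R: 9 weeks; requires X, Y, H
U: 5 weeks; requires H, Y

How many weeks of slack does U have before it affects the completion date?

Critical path: X→Y→R→Q = 7+8+9+11 = 35, so the finish is 35 weeks.
U finishes as early as 20 and must finish by 30.
Float = 35 − 25 = 10.

10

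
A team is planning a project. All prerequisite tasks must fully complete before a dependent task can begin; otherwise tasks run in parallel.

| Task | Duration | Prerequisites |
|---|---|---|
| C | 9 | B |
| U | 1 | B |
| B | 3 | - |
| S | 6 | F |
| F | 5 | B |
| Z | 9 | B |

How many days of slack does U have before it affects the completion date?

10

Critical path: B→F→S = 3+5+6 = 14, so the finish is 14 days.
U finishes as early as 4 and must finish by 14.
Float = 14 − 4 = 10.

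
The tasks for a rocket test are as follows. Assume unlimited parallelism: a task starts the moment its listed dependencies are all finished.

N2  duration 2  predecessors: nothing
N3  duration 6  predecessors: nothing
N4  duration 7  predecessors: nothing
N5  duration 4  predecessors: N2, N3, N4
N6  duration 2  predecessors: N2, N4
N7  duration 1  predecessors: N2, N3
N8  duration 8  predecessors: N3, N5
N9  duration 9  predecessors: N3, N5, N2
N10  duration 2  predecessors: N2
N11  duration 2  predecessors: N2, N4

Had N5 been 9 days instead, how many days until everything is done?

Actual critical path: N4→N5→N9 = 7+4+9 = 20 ⇒ 20 days.
N5 is on the critical path; changing it to 9 makes that path 25 days.
No other chain overtakes it, so the finish is 25 days.

25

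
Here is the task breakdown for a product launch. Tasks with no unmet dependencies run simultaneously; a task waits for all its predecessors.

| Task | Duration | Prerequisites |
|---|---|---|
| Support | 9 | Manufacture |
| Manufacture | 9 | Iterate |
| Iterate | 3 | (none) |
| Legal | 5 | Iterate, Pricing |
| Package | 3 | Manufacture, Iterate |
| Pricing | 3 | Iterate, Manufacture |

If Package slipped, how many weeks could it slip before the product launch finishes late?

Critical path: Iterate→Manufacture→Support = 3+9+9 = 21, so the finish is 21 weeks.
The longest chain containing Package totals 15 weeks.
Float = 21 − 15 = 6.

6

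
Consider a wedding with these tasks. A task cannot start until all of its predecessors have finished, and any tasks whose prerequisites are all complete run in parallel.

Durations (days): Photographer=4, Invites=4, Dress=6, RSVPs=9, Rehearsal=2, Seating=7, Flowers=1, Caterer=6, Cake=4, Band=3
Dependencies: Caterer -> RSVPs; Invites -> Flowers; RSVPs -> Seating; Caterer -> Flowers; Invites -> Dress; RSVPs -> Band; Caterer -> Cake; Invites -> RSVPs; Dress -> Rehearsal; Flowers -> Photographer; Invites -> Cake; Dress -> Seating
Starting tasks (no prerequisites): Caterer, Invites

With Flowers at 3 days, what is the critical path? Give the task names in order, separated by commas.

Caterer, RSVPs, Seating

As given, the longest chain is Caterer→RSVPs→Seating = 6+9+7 = 22, so the finish is 22 days.
Flowers is off the critical path — its longest chain is 11 days, giving 11 of slack.
No other chain overtakes it, so the finish is 22 days.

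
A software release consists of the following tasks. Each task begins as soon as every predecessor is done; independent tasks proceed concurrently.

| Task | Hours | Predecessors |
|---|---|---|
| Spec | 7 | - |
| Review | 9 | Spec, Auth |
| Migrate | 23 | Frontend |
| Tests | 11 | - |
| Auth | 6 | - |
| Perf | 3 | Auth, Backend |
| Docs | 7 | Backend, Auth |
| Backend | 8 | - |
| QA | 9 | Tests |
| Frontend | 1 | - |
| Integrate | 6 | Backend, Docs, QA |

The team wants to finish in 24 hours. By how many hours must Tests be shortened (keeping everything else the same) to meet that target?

Current finish: 26 hours; target: 24.
Tests is on every critical path, so each hour cut from Tests cuts the finish by one (this holds down to a finish of 24).
Need 26 − 24 = 2 hours off Tests → Tests becomes 9 hours, finish becomes 24.

2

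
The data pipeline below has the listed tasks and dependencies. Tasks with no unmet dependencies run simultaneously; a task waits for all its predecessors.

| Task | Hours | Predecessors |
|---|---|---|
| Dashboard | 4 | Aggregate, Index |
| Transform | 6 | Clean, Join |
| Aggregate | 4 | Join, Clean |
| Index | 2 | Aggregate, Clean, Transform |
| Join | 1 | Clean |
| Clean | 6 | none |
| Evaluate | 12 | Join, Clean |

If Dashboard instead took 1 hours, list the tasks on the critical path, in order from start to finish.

As given, the longest chain is Clean→Join→Transform→Index→Dashboard = 6+1+6+2+4 = 19, so the finish is 19 hours.
Dashboard is on the critical path; changing it to 1 makes that path 16 hours.
Now Clean→Join→Evaluate = 6+1+12 = 19 is longest, so the finish becomes 19 hours.

Clean, Join, Evaluate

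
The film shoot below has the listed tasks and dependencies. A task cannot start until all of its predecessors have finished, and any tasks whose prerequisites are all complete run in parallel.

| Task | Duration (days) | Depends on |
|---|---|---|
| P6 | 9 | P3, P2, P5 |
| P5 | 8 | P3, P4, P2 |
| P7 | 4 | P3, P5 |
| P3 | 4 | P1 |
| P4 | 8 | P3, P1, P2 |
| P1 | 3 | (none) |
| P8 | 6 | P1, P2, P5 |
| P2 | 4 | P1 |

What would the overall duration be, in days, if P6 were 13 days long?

36

As given, the longest chain is P1→P2→P4→P5→P6 = 3+4+8+8+9 = 32, so the finish is 32 days.
Since P6 is critical, the +4 change carries straight to that chain (now 36 days).
That remains the longest chain; total 36 days.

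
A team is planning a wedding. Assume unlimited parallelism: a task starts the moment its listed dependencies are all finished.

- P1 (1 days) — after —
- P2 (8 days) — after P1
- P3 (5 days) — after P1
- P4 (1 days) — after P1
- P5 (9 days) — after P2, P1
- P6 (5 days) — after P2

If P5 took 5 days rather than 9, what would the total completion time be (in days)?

14

Actual critical path: P1→P2→P5 = 1+8+9 = 18 ⇒ 18 days.
P5 is on the critical path; changing it to 5 makes that path 14 days.
No other chain overtakes it, so the finish is 14 days.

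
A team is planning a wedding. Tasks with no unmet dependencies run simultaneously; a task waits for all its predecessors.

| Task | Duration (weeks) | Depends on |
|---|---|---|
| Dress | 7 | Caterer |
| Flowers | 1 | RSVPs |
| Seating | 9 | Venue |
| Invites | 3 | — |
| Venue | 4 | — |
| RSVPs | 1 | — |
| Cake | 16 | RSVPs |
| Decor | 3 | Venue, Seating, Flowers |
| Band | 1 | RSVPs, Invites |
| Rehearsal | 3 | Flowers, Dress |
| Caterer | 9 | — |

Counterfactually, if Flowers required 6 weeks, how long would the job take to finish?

Critical path before the change: Caterer→Dress→Rehearsal = 9+7+3 = 19 giving 19 weeks.
Flowers is off the critical path — its longest chain is 5 weeks, giving 14 of slack.
The critical path is still Caterer→Dress→Rehearsal; finish is now 19 weeks.

19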